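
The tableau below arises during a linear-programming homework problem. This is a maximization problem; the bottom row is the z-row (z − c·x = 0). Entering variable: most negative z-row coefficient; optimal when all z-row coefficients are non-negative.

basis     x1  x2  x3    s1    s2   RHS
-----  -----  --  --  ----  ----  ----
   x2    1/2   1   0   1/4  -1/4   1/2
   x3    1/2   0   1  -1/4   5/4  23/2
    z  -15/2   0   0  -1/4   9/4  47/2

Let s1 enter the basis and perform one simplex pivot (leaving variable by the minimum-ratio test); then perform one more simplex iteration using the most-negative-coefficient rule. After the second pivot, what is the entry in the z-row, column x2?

15

Ratio test on column s1 — row 1: (1/2)/(1/4) = 2; row 2: entry -1/4 ≤ 0. Minimum is 2 at row 1 (x2 leaves); pivot element 1/4.
Divide row 1 by 1/4; eliminate column s1 from the other rows.
Second iteration: most negative z-row entry is -7 in column x1, so x1 enters.
Ratio test on column x1 — row 1: 2/2 = 1; row 2: 12/1 = 12. Minimum is 1 at row 1 (s1 leaves); pivot element 2.
Divide row 1 by 2; eliminate column x1 from the other rows.
After both pivots, the entry at the z-row, column x2 is 15.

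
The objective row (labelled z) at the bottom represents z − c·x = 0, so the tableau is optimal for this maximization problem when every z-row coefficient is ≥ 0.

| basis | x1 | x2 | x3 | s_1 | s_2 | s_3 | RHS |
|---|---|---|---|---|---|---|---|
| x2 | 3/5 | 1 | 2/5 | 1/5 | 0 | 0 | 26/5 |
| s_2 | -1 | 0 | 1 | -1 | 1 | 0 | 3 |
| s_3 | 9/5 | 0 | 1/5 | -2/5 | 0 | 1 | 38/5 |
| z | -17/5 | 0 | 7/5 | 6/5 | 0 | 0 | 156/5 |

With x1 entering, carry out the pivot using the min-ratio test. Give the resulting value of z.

410/9

Ratio test on column x1 — row 1: (26/5)/(3/5) = 26/3; row 2: entry -1 ≤ 0; row 3: (38/5)/(9/5) = 38/9. Minimum is 38/9 at row 3 (s_3 leaves); pivot element 9/5.
Pivot on row 3; the z-row RHS becomes 156/5 − (-17/5)·(38/9) = 410/9.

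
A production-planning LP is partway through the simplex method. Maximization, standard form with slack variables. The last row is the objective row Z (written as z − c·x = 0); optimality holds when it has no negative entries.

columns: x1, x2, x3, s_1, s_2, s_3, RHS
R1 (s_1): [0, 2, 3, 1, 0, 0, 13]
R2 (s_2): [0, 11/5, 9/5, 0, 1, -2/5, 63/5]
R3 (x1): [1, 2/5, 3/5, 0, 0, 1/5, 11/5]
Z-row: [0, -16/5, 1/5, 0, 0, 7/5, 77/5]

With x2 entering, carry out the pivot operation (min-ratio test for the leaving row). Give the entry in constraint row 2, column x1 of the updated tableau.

Ratio test on column x2 — row 1: 13/2 = 13/2; row 2: (63/5)/(11/5) = 63/11; row 3: (11/5)/(2/5) = 11/2. Minimum is 11/2 at row 3 (x1 leaves); pivot element 2/5.
Divide row 3 by 2/5; eliminate column x2 from the other rows.
Row 2 update in column x1: 0 − (11/5)·(5/2) = -11/2.

-11/2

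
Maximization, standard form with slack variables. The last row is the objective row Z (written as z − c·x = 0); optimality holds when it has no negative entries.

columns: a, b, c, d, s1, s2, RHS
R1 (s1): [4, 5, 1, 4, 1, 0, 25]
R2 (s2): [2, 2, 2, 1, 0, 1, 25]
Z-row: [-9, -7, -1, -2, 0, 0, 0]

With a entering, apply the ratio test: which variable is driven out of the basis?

Column a entries and ratios — s1: 25/4 = 25/4; s2: 25/2 = 25/2.
Smallest ratio is 25/4 in the row of s1, so s1 leaves.

s1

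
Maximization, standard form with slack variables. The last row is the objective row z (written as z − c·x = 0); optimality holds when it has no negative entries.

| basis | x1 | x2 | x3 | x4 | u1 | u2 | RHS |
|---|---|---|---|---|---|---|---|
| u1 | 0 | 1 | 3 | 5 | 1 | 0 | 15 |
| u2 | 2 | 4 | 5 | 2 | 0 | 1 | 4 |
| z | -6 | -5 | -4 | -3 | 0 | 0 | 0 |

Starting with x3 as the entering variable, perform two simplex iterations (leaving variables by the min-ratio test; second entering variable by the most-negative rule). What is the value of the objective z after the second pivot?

12

Ratio test on column x3 — row 1: 15/3 = 5; row 2: 4/5 = 4/5. Minimum is 4/5 at row 2 (u2 leaves); pivot element 5.
Pivot on row 2; the z-row RHS becomes 0 − (-4)·(4/5) = 16/5.
Next entering variable (most negative z-row entry -22/5): x1.
Ratio test on column x1 — row 1: entry -6/5 ≤ 0; row 2: (4/5)/(2/5) = 2. Minimum is 2 at row 2 (x3 leaves); pivot element 2/5.
After the second pivot the z-row RHS is 16/5 − (-22/5)·2 = 12.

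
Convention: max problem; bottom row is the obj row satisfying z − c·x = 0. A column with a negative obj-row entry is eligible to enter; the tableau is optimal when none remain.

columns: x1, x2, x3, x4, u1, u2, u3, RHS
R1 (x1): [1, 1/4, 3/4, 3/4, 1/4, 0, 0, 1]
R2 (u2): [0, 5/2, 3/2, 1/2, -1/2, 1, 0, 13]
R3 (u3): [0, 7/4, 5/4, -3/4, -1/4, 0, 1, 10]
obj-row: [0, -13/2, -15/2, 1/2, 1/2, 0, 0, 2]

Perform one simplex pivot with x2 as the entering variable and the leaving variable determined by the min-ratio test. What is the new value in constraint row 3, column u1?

-2

Ratio test on column x2 — row 1: 1/(1/4) = 4; row 2: 13/(5/2) = 26/5; row 3: 10/(7/4) = 40/7. Minimum is 4 at row 1 (x1 leaves); pivot element 1/4.
Divide row 1 by 1/4; eliminate column x2 from the other rows.
Row 3 update in column u1: -1/4 − (7/4)·1 = -2.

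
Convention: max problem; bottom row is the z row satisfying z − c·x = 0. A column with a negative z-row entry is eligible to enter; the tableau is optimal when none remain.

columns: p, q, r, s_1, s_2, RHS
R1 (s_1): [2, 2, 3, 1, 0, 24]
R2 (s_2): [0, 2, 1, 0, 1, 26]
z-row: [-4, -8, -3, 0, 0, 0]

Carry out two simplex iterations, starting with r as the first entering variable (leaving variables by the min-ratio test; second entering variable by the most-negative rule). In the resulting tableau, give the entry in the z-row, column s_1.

Ratio test on column r — row 1: 24/3 = 8; row 2: 26/1 = 26. Minimum is 8 at row 1 (s_1 leaves); pivot element 3.
Divide row 1 by 3; eliminate column r from the other rows.
Second iteration: most negative z-row entry is -6 in column q, so q enters.
Ratio test on column q — row 1: 8/(2/3) = 12; row 2: 18/(4/3) = 27/2. Minimum is 12 at row 1 (r leaves); pivot element 2/3.
Divide row 1 by 2/3; eliminate column q from the other rows.
After both pivots, the entry at the z-row, column s_1 is 4.

4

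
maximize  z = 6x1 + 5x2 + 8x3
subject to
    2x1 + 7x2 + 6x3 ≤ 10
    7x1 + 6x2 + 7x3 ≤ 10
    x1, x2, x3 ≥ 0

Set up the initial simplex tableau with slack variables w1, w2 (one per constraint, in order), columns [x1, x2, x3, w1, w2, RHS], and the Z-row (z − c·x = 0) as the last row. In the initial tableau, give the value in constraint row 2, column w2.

Slack w2 belongs to constraint 2; its column is the unit vector e_2, so the entry in row 2 is 1.

1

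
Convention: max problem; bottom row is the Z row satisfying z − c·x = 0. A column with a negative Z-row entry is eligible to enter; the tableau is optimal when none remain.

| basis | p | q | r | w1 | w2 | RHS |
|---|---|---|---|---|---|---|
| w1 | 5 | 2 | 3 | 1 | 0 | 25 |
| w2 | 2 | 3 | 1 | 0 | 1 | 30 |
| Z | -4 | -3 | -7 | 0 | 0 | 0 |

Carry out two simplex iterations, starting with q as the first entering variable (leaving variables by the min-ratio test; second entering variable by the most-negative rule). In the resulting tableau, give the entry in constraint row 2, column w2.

3/7

Ratio test on column q — row 1: 25/2 = 25/2; row 2: 30/3 = 10. Minimum is 10 at row 2 (w2 leaves); pivot element 3.
Divide row 2 by 3; eliminate column q from the other rows.
Second iteration: most negative Z-row entry is -6 in column r, so r enters.
Ratio test on column r — row 1: 5/(7/3) = 15/7; row 2: 10/(1/3) = 30. Minimum is 15/7 at row 1 (w1 leaves); pivot element 7/3.
Divide row 1 by 7/3; eliminate column r from the other rows.
After both pivots, the entry at constraint row 2, column w2 is 3/7.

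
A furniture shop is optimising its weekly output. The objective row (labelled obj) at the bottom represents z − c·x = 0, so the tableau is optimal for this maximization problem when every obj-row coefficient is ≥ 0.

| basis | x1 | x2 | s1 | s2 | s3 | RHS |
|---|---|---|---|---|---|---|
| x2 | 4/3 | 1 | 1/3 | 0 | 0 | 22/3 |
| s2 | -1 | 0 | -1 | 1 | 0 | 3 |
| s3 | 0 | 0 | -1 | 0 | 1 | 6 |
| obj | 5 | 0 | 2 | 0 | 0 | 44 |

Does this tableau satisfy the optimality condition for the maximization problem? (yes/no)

yes

Every obj-row coefficient is ≥ 0, so the tableau is optimal.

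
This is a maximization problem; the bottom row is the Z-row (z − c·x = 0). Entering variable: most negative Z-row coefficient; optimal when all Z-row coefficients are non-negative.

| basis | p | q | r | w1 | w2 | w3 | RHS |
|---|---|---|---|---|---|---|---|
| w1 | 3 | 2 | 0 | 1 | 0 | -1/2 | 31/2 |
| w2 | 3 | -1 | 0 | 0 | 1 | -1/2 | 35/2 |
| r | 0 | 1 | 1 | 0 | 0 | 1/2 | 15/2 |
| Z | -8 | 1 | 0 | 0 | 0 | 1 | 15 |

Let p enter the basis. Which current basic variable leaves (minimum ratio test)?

Column p entries and ratios — w1: (31/2)/3 = 31/6; w2: (35/2)/3 = 35/6; r: 0 ≤ 0, skip.
Smallest ratio is 31/6 in the row of w1, so w1 leaves.

w1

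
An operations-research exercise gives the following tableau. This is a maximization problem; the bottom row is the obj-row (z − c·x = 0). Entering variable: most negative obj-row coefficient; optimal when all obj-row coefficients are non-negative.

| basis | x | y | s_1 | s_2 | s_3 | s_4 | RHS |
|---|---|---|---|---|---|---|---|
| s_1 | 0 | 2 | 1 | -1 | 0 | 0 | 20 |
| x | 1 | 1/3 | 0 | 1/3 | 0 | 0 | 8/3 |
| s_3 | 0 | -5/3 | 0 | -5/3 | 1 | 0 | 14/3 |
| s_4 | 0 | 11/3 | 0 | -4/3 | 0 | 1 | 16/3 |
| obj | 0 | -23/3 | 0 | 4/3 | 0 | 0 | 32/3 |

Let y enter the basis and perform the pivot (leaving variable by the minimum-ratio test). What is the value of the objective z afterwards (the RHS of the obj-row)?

240/11

Ratio test on column y — row 1: 20/2 = 10; row 2: (8/3)/(1/3) = 8; row 3: entry -5/3 ≤ 0; row 4: (16/3)/(11/3) = 16/11. Minimum is 16/11 at row 4 (s_4 leaves); pivot element 11/3.
Pivot on row 4; the obj-row RHS becomes 32/3 − (-23/3)·(16/11) = 240/11.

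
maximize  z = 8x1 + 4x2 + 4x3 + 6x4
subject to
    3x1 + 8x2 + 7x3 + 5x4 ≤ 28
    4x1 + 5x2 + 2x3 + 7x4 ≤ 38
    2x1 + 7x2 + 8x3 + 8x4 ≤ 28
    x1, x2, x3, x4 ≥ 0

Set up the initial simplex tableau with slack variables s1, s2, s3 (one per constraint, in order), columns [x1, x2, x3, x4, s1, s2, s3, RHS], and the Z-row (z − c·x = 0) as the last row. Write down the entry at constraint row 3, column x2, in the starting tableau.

7

Constraint 3 has coefficient 7 on x2.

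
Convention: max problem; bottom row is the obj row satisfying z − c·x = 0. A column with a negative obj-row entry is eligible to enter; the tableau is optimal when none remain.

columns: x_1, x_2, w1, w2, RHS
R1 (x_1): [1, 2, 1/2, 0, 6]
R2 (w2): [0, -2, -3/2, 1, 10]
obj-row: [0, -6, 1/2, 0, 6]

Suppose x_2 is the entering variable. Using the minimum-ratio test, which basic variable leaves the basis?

x_1

Column x_2 entries and ratios — x_1: 6/2 = 3; w2: -2 ≤ 0, skip.
Smallest ratio is 3 in the row of x_1, so x_1 leaves.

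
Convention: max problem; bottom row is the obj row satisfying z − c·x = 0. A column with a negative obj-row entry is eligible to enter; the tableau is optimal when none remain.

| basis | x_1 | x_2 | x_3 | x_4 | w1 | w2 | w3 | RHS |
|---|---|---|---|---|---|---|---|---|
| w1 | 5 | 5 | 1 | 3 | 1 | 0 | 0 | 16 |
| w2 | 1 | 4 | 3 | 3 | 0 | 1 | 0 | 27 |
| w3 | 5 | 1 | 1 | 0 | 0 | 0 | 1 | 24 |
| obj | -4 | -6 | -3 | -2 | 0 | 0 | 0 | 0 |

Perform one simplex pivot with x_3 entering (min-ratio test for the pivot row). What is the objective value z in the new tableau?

Ratio test on column x_3 — row 1: 16/1 = 16; row 2: 27/3 = 9; row 3: 24/1 = 24. Minimum is 9 at row 2 (w2 leaves); pivot element 3.
Pivot on row 2; the obj-row RHS becomes 0 − (-3)·9 = 27.

27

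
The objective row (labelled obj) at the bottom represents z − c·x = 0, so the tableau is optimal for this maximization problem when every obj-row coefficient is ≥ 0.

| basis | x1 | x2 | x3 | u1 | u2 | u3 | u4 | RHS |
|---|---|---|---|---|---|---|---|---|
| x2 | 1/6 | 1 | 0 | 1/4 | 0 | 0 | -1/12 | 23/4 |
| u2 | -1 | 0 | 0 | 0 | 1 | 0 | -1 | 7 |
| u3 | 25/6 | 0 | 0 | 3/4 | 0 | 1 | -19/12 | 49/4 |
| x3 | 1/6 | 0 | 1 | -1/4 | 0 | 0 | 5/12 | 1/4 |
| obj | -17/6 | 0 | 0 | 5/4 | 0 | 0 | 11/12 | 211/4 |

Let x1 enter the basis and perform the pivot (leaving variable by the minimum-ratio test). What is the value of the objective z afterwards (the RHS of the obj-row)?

57

Ratio test on column x1 — row 1: (23/4)/(1/6) = 69/2; row 2: entry -1 ≤ 0; row 3: (49/4)/(25/6) = 147/50; row 4: (1/4)/(1/6) = 3/2. Minimum is 3/2 at row 4 (x3 leaves); pivot element 1/6.
Pivot on row 4; the obj-row RHS becomes 211/4 − (-17/6)·(3/2) = 57.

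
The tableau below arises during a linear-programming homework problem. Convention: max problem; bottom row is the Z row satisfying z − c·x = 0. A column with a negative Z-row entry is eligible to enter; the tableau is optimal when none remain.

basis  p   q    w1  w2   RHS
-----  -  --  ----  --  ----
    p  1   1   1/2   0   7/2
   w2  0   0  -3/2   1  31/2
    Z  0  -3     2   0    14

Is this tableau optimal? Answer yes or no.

no

The Z-row has a negative entry -3 in column q, so it is not optimal.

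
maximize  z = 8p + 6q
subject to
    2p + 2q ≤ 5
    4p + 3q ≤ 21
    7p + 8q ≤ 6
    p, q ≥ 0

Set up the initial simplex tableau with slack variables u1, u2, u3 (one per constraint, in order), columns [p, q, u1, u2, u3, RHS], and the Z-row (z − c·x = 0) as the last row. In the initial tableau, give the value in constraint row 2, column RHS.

The RHS of constraint 2 is b_2 = 21.

21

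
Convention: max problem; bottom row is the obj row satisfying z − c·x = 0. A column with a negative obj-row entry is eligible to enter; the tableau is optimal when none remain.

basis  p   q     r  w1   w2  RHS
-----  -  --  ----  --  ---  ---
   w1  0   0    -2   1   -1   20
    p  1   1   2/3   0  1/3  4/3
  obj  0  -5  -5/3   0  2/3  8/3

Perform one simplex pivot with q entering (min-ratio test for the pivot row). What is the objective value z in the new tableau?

28/3

Ratio test on column q — row 1: entry 0 ≤ 0; row 2: (4/3)/1 = 4/3. Minimum is 4/3 at row 2 (p leaves); pivot element 1.
Pivot on row 2; the obj-row RHS becomes 8/3 − (-5)·(4/3) = 28/3.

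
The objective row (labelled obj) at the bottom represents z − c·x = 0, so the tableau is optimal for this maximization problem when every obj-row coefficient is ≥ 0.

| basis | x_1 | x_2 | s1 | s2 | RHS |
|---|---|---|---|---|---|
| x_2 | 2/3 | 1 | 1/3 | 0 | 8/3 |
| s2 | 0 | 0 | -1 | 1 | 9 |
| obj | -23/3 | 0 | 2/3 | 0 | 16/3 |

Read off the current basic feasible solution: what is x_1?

x_1 is not in the basis, so in the current basic feasible solution x_1 = 0.

0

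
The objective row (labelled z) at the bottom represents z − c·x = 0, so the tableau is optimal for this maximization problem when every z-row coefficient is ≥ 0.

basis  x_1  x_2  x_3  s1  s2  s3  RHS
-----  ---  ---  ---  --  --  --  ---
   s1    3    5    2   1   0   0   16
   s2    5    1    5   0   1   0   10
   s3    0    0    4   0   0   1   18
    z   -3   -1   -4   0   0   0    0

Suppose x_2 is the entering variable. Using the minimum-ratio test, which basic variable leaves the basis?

s1

Column x_2 entries and ratios — s1: 16/5 = 16/5; s2: 10/1 = 10; s3: 0 ≤ 0, skip.
Smallest ratio is 16/5 in the row of s1, so s1 leaves.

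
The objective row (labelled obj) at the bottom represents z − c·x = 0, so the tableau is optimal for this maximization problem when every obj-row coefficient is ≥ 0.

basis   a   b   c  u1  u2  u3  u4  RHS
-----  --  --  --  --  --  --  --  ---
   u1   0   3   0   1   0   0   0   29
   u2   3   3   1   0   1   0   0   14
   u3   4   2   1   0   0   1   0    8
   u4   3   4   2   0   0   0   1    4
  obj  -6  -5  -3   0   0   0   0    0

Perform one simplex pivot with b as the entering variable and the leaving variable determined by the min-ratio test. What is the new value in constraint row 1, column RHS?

Ratio test on column b — row 1: 29/3 = 29/3; row 2: 14/3 = 14/3; row 3: 8/2 = 4; row 4: 4/4 = 1. Minimum is 1 at row 4 (u4 leaves); pivot element 4.
Divide row 4 by 4; eliminate column b from the other rows.
Row 1 update in column RHS: 29 − 3·1 = 26.

26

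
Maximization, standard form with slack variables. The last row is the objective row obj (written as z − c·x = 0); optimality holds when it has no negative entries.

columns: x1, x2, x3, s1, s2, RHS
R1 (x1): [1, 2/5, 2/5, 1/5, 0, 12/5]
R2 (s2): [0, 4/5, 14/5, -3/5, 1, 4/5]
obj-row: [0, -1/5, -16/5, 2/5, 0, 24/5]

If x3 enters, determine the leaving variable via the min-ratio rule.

Column x3 entries and ratios — x1: (12/5)/(2/5) = 6; s2: (4/5)/(14/5) = 2/7.
Smallest ratio is 2/7 in the row of s2, so s2 leaves.

s2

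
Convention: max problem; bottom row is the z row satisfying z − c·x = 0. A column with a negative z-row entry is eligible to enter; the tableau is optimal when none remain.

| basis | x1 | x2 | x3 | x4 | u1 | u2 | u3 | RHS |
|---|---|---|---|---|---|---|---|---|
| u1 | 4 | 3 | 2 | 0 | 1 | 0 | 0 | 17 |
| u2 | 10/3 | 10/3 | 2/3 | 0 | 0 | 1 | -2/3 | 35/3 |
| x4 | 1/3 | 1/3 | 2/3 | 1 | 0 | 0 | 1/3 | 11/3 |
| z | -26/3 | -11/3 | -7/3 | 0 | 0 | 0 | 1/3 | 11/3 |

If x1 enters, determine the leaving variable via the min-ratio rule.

Column x1 entries and ratios — u1: 17/4 = 17/4; u2: (35/3)/(10/3) = 7/2; x4: (11/3)/(1/3) = 11.
Smallest ratio is 7/2 in the row of u2, so u2 leaves.

u2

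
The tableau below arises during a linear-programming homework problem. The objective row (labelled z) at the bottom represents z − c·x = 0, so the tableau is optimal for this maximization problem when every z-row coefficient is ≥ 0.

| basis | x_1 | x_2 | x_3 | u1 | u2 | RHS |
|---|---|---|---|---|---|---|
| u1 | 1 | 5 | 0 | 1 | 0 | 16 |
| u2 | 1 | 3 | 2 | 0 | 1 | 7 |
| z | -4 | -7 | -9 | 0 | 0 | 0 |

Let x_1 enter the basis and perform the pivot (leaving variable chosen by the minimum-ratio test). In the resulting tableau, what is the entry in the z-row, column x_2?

5

Ratio test on column x_1 — row 1: 16/1 = 16; row 2: 7/1 = 7. Minimum is 7 at row 2 (u2 leaves); pivot element 1.
Divide row 2 by 1; eliminate column x_1 from the other rows.
z-row update in column x_2: -7 − (-4)·3 = 5.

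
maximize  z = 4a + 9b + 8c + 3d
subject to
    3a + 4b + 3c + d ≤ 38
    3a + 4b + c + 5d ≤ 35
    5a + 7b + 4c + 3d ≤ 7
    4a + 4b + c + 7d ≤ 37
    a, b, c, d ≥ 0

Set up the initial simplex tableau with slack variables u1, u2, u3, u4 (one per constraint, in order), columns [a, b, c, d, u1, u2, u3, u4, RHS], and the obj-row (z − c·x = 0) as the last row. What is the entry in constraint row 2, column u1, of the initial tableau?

Slack u1 belongs to constraint 1; its column is the unit vector e_1, so the entry in row 2 is 0.

0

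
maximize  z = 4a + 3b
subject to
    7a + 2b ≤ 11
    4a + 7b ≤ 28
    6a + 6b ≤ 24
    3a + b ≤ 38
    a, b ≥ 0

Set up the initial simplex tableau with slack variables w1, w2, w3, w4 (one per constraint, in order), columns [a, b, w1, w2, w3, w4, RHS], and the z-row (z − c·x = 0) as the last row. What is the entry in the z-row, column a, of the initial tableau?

The z-row carries the negated objective coefficients: the a entry is -4.

-4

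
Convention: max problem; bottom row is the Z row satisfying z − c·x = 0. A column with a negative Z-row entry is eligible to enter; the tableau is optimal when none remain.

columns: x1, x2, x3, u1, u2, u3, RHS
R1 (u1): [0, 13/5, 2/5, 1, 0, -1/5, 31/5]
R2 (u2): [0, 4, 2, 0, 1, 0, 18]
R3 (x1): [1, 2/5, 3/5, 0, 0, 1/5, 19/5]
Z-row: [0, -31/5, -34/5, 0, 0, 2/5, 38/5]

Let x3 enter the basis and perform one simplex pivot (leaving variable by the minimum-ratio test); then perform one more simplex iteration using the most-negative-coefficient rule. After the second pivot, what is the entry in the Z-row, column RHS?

Ratio test on column x3 — row 1: (31/5)/(2/5) = 31/2; row 2: 18/2 = 9; row 3: (19/5)/(3/5) = 19/3. Minimum is 19/3 at row 3 (x1 leaves); pivot element 3/5.
Divide row 3 by 3/5; eliminate column x3 from the other rows.
Second iteration: most negative Z-row entry is -5/3 in column x2, so x2 enters.
Ratio test on column x2 — row 1: (11/3)/(7/3) = 11/7; row 2: (16/3)/(8/3) = 2; row 3: (19/3)/(2/3) = 19/2. Minimum is 11/7 at row 1 (u1 leaves); pivot element 7/3.
Divide row 1 by 7/3; eliminate column x2 from the other rows.
After both pivots, the entry at the Z-row, column RHS is 373/7.

373/7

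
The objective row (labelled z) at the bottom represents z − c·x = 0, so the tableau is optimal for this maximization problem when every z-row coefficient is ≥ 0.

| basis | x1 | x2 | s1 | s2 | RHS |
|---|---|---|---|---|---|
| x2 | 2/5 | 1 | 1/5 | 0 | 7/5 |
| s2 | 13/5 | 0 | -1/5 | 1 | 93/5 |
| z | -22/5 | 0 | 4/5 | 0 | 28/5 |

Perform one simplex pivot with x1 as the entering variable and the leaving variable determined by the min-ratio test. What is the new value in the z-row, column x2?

Ratio test on column x1 — row 1: (7/5)/(2/5) = 7/2; row 2: (93/5)/(13/5) = 93/13. Minimum is 7/2 at row 1 (x2 leaves); pivot element 2/5.
Divide row 1 by 2/5; eliminate column x1 from the other rows.
z-row update in column x2: 0 − (-22/5)·(5/2) = 11.

11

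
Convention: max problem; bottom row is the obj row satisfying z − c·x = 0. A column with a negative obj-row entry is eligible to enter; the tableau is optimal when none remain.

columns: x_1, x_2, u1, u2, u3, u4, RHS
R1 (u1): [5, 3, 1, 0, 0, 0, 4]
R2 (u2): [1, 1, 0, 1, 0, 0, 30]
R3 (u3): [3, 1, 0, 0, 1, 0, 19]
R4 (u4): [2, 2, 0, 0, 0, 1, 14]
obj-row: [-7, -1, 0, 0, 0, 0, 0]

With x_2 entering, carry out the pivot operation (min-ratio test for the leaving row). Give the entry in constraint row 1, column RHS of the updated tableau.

Ratio test on column x_2 — row 1: 4/3 = 4/3; row 2: 30/1 = 30; row 3: 19/1 = 19; row 4: 14/2 = 7. Minimum is 4/3 at row 1 (u1 leaves); pivot element 3.
Divide row 1 by 3; eliminate column x_2 from the other rows.
In the new row 1, the RHS entry is the old entry divided by the pivot: 4/3 = 4/3.

4/3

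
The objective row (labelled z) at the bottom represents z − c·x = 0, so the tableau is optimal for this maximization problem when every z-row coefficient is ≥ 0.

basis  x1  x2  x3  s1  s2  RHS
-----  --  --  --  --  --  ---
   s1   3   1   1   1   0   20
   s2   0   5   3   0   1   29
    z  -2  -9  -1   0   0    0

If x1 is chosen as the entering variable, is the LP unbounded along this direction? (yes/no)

no

Column x1 has positive entries in row(s) 1, so the ratio test bounds it — not unbounded.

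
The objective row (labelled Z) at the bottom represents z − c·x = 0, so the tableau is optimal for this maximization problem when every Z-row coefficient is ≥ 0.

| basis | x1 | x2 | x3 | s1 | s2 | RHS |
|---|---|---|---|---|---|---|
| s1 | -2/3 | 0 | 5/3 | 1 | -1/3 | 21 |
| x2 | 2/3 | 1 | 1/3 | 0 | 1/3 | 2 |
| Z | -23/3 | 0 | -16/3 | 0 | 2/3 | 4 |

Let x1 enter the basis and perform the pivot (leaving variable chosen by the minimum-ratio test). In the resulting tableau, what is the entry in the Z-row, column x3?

-3/2

Ratio test on column x1 — row 1: entry -2/3 ≤ 0; row 2: 2/(2/3) = 3. Minimum is 3 at row 2 (x2 leaves); pivot element 2/3.
Divide row 2 by 2/3; eliminate column x1 from the other rows.
Z-row update in column x3: -16/3 − (-23/3)·(1/2) = -3/2.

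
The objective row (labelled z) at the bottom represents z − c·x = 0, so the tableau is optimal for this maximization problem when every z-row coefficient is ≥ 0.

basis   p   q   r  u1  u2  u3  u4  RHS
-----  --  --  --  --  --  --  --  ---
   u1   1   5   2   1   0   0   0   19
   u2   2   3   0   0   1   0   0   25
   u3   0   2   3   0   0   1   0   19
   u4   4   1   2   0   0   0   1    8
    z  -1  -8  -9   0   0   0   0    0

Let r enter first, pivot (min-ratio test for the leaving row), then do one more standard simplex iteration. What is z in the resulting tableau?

Ratio test on column r — row 1: 19/2 = 19/2; row 2: entry 0 ≤ 0; row 3: 19/3 = 19/3; row 4: 8/2 = 4. Minimum is 4 at row 4 (u4 leaves); pivot element 2.
Pivot on row 4; the z-row RHS becomes 0 − (-9)·4 = 36.
Next entering variable (most negative z-row entry -7/2): q.
Ratio test on column q — row 1: 11/4 = 11/4; row 2: 25/3 = 25/3; row 3: 7/(1/2) = 14; row 4: 4/(1/2) = 8. Minimum is 11/4 at row 1 (u1 leaves); pivot element 4.
After the second pivot the z-row RHS is 36 − (-7/2)·(11/4) = 365/8.

365/8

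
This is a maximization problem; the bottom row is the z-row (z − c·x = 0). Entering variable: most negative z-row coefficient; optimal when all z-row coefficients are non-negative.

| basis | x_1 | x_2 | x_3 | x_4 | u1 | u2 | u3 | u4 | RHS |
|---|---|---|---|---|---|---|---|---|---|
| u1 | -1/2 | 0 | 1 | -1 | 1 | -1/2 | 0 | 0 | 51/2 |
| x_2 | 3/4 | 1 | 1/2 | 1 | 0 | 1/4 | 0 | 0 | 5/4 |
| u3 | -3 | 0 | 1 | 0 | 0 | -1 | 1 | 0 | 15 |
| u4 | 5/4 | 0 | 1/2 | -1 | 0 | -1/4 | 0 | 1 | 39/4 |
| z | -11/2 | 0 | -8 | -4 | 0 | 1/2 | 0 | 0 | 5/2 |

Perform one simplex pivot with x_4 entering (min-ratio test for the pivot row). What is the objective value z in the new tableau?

Ratio test on column x_4 — row 1: entry -1 ≤ 0; row 2: (5/4)/1 = 5/4; row 3: entry 0 ≤ 0; row 4: entry -1 ≤ 0. Minimum is 5/4 at row 2 (x_2 leaves); pivot element 1.
Pivot on row 2; the z-row RHS becomes 5/2 − (-4)·(5/4) = 15/2.

15/2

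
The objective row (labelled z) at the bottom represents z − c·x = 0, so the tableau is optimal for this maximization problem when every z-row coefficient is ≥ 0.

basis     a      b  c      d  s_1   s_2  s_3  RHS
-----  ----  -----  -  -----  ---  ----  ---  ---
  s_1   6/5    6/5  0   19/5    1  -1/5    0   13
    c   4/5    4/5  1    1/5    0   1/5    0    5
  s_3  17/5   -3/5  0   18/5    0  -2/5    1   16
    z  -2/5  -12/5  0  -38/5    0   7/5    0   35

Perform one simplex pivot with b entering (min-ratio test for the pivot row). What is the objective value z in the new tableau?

50

Ratio test on column b — row 1: 13/(6/5) = 65/6; row 2: 5/(4/5) = 25/4; row 3: entry -3/5 ≤ 0. Minimum is 25/4 at row 2 (c leaves); pivot element 4/5.
Pivot on row 2; the z-row RHS becomes 35 − (-12/5)·(25/4) = 50.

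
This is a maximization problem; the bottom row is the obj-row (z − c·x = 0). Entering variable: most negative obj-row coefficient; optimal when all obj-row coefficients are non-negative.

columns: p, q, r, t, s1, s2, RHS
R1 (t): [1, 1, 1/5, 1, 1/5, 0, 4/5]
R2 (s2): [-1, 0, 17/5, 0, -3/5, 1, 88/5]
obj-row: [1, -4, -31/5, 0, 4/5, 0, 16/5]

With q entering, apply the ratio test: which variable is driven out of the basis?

Column q entries and ratios — t: (4/5)/1 = 4/5; s2: 0 ≤ 0, skip.
Smallest ratio is 4/5 in the row of t, so t leaves.

t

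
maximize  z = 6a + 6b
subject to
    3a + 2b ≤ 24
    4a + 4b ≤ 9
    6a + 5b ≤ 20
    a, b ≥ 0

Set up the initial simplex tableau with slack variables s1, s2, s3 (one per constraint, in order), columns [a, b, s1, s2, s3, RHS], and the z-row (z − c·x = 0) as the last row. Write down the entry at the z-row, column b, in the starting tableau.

-6

The z-row carries the negated objective coefficients: the b entry is -6.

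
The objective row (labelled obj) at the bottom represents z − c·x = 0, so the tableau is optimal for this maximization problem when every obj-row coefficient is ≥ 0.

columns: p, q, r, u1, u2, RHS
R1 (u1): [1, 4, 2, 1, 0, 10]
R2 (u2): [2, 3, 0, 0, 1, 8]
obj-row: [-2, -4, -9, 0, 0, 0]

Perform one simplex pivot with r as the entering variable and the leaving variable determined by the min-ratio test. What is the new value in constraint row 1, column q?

Ratio test on column r — row 1: 10/2 = 5; row 2: entry 0 ≤ 0. Minimum is 5 at row 1 (u1 leaves); pivot element 2.
Divide row 1 by 2; eliminate column r from the other rows.
In the new row 1, the q entry is the old entry divided by the pivot: 4/2 = 2.

2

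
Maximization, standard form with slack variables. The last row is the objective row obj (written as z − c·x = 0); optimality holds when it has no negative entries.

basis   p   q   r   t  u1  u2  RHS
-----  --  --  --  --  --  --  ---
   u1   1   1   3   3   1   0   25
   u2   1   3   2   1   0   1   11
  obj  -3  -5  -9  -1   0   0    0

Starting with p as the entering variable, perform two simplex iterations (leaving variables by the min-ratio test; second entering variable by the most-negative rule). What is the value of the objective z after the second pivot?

Ratio test on column p — row 1: 25/1 = 25; row 2: 11/1 = 11. Minimum is 11 at row 2 (u2 leaves); pivot element 1.
Pivot on row 2; the obj-row RHS becomes 0 − (-3)·11 = 33.
Next entering variable (most negative obj-row entry -3): r.
Ratio test on column r — row 1: 14/1 = 14; row 2: 11/2 = 11/2. Minimum is 11/2 at row 2 (p leaves); pivot element 2.
After the second pivot the obj-row RHS is 33 − (-3)·(11/2) = 99/2.

99/2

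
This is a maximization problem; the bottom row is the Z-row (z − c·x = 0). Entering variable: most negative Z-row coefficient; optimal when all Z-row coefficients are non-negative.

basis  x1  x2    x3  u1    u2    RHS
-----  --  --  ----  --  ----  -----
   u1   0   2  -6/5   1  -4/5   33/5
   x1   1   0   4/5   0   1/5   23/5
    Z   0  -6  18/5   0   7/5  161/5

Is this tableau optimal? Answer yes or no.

The Z-row has a negative entry -6 in column x2, so it is not optimal.

no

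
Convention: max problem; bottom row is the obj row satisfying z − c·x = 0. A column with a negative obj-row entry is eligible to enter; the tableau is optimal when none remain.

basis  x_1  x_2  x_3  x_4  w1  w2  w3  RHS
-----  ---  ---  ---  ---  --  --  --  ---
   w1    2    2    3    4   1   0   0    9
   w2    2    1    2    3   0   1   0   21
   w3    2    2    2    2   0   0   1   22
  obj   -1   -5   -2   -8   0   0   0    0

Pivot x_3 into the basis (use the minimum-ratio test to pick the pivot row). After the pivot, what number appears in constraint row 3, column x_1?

2/3

Ratio test on column x_3 — row 1: 9/3 = 3; row 2: 21/2 = 21/2; row 3: 22/2 = 11. Minimum is 3 at row 1 (w1 leaves); pivot element 3.
Divide row 1 by 3; eliminate column x_3 from the other rows.
Row 3 update in column x_1: 2 − 2·(2/3) = 2/3.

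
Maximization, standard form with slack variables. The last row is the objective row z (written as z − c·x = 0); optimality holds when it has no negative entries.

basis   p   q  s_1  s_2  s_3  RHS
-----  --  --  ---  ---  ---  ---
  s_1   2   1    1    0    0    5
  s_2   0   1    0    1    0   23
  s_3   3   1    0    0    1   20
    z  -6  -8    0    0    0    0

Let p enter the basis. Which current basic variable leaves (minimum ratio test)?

s_1

Column p entries and ratios — s_1: 5/2 = 5/2; s_2: 0 ≤ 0, skip; s_3: 20/3 = 20/3.
Smallest ratio is 5/2 in the row of s_1, so s_1 leaves.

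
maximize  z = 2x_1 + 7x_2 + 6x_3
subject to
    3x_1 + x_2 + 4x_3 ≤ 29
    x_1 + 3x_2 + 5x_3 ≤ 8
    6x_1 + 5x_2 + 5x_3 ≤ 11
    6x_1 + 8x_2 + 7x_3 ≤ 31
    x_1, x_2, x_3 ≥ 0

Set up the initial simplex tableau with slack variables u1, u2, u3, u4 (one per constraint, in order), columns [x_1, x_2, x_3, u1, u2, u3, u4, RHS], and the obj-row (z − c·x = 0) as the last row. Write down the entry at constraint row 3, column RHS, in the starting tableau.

The RHS of constraint 3 is b_3 = 11.

11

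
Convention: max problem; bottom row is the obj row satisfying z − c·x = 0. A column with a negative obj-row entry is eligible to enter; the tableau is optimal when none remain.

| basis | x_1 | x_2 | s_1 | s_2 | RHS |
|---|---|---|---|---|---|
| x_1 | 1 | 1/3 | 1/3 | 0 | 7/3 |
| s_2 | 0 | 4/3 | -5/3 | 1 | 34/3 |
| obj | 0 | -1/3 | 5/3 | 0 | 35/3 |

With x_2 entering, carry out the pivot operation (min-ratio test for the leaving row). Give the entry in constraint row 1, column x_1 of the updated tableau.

3

Ratio test on column x_2 — row 1: (7/3)/(1/3) = 7; row 2: (34/3)/(4/3) = 17/2. Minimum is 7 at row 1 (x_1 leaves); pivot element 1/3.
Divide row 1 by 1/3; eliminate column x_2 from the other rows.
In the new row 1, the x_1 entry is the old entry divided by the pivot: 1/(1/3) = 3.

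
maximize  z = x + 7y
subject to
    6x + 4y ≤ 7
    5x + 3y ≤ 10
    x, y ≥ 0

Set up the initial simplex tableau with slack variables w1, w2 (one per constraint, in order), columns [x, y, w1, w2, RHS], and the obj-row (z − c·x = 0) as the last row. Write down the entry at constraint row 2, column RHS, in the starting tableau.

The RHS of constraint 2 is b_2 = 10.

10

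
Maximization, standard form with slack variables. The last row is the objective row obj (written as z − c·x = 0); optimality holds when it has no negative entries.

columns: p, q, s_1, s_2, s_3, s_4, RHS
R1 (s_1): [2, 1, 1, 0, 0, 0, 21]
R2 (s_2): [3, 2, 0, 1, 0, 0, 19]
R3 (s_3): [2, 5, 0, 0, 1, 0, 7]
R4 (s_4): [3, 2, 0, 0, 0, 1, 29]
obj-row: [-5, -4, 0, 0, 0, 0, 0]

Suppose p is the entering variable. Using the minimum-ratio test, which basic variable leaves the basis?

s_3

Column p entries and ratios — s_1: 21/2 = 21/2; s_2: 19/3 = 19/3; s_3: 7/2 = 7/2; s_4: 29/3 = 29/3.
Smallest ratio is 7/2 in the row of s_3, so s_3 leaves.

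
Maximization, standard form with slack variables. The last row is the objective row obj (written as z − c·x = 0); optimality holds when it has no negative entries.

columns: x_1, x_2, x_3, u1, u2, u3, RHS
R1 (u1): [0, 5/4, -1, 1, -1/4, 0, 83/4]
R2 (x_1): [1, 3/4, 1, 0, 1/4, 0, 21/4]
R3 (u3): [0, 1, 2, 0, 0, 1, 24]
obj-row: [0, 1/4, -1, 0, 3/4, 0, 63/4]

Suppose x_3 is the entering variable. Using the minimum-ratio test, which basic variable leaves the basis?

Column x_3 entries and ratios — u1: -1 ≤ 0, skip; x_1: (21/4)/1 = 21/4; u3: 24/2 = 12.
Smallest ratio is 21/4 in the row of x_1, so x_1 leaves.

x_1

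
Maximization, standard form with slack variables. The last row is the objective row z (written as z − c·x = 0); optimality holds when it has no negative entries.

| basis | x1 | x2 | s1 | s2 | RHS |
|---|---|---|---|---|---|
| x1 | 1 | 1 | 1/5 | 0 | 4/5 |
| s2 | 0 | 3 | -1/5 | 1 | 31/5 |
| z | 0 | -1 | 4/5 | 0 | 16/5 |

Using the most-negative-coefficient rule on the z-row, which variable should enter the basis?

x2

Negative z-row entries: x2: -1.
The most negative is -1 in column x2, so x2 enters.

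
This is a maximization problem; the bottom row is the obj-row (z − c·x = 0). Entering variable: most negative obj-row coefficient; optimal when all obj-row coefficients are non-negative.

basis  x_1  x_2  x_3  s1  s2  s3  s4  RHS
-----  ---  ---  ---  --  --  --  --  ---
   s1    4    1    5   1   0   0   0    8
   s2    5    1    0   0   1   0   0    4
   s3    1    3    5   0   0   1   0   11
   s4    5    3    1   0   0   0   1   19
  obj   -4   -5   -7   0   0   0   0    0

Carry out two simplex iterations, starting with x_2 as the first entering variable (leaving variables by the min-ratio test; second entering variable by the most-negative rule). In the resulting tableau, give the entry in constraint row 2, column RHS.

Ratio test on column x_2 — row 1: 8/1 = 8; row 2: 4/1 = 4; row 3: 11/3 = 11/3; row 4: 19/3 = 19/3. Minimum is 11/3 at row 3 (s3 leaves); pivot element 3.
Divide row 3 by 3; eliminate column x_2 from the other rows.
Second iteration: most negative obj-row entry is -7/3 in column x_1, so x_1 enters.
Ratio test on column x_1 — row 1: (13/3)/(11/3) = 13/11; row 2: (1/3)/(14/3) = 1/14; row 3: (11/3)/(1/3) = 11; row 4: 8/4 = 2. Minimum is 1/14 at row 2 (s2 leaves); pivot element 14/3.
Divide row 2 by 14/3; eliminate column x_1 from the other rows.
After both pivots, the entry at constraint row 2, column RHS is 1/14.

1/14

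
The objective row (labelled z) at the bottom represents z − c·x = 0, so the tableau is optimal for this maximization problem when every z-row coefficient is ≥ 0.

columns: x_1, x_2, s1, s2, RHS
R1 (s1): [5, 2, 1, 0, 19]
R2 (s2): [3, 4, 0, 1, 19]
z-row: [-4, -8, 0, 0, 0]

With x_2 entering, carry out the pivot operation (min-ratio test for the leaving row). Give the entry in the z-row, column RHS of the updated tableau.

38

Ratio test on column x_2 — row 1: 19/2 = 19/2; row 2: 19/4 = 19/4. Minimum is 19/4 at row 2 (s2 leaves); pivot element 4.
Divide row 2 by 4; eliminate column x_2 from the other rows.
z-row update in column RHS: 0 − (-8)·(19/4) = 38.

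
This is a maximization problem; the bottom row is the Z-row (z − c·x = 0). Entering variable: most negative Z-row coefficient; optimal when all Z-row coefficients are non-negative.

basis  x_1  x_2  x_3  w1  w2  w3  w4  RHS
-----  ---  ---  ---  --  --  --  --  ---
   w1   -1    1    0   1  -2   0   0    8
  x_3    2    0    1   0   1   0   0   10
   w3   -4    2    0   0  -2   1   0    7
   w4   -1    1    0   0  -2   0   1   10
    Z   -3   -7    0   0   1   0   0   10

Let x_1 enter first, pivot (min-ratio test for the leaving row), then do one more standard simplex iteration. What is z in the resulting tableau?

Ratio test on column x_1 — row 1: entry -1 ≤ 0; row 2: 10/2 = 5; row 3: entry -4 ≤ 0; row 4: entry -1 ≤ 0. Minimum is 5 at row 2 (x_3 leaves); pivot element 2.
Pivot on row 2; the Z-row RHS becomes 10 − (-3)·5 = 25.
Next entering variable (most negative Z-row entry -7): x_2.
Ratio test on column x_2 — row 1: 13/1 = 13; row 2: entry 0 ≤ 0; row 3: 27/2 = 27/2; row 4: 15/1 = 15. Minimum is 13 at row 1 (w1 leaves); pivot element 1.
After the second pivot the Z-row RHS is 25 − (-7)·13 = 116.

116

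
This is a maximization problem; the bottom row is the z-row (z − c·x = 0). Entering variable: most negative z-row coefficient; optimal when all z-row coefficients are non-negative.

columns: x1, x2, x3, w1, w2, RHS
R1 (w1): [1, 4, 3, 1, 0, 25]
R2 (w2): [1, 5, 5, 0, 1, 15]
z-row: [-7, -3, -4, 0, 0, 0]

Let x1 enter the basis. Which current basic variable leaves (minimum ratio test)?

Column x1 entries and ratios — w1: 25/1 = 25; w2: 15/1 = 15.
Smallest ratio is 15 in the row of w2, so w2 leaves.

w2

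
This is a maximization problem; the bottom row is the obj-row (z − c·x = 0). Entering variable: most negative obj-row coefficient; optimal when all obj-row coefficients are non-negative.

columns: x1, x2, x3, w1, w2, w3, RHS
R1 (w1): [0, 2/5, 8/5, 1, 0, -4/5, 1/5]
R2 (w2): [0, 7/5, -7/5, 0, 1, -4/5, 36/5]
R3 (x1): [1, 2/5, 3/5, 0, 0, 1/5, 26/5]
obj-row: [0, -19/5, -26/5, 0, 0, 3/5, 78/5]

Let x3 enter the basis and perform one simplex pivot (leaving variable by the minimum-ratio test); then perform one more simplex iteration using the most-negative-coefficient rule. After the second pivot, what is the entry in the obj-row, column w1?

Ratio test on column x3 — row 1: (1/5)/(8/5) = 1/8; row 2: entry -7/5 ≤ 0; row 3: (26/5)/(3/5) = 26/3. Minimum is 1/8 at row 1 (w1 leaves); pivot element 8/5.
Divide row 1 by 8/5; eliminate column x3 from the other rows.
Second iteration: most negative obj-row entry is -5/2 in column x2, so x2 enters.
Ratio test on column x2 — row 1: (1/8)/(1/4) = 1/2; row 2: (59/8)/(7/4) = 59/14; row 3: (41/8)/(1/4) = 41/2. Minimum is 1/2 at row 1 (x3 leaves); pivot element 1/4.
Divide row 1 by 1/4; eliminate column x2 from the other rows.
After both pivots, the entry at the obj-row, column w1 is 19/2.

19/2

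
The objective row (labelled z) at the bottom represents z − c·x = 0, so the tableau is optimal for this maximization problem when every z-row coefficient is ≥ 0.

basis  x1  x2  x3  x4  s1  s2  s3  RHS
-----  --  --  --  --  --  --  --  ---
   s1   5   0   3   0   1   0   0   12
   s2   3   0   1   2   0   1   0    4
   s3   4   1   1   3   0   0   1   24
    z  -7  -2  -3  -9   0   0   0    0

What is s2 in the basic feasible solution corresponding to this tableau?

4

s2 is basic (row 2); its value is the RHS of that row, 4.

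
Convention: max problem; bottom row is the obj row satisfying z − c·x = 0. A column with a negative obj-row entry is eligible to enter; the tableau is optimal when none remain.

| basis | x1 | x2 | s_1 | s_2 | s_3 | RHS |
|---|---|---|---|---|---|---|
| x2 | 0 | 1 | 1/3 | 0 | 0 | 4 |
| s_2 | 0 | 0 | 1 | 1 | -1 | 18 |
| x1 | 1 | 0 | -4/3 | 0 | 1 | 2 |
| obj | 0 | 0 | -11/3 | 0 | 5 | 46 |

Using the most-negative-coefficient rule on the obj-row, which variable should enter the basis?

s_1

Negative obj-row entries: s_1: -11/3.
The most negative is -11/3 in column s_1, so s_1 enters.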